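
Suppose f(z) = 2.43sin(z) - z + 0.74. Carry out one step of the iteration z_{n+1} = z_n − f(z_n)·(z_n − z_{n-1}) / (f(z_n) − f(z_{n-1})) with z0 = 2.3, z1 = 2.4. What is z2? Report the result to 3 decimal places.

f(2.3) = 0.25206, f(2.4) = -0.01862
z2 = 2.40000 − (-0.01862)·(2.40000 − 2.30000) / (-0.01862 − 0.25206) = 2.40000 − (-0.00186)/(-0.27069) = 2.39312

2.393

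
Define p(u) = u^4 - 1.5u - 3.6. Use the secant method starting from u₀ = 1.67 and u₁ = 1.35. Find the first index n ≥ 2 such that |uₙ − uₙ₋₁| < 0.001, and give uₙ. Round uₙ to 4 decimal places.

n = 5, uₙ = 1.5613

p(1.67) = 1.672963, p(1.35) = -2.303494
u₂ = 1.350000 − (-2.303494)·(-0.320000)/(-3.976457) = 1.535371;  |Δ| = 0.185371
p(1.535371) = -0.345897
u₃ = 1.535371 − (-0.345897)·(0.185371)/(1.957597) = 1.568125;  |Δ| = 0.032754
p(1.568125) = 0.094566
u₄ = 1.568125 − 0.094566·(0.032754)/(0.440463) = 1.561092;  |Δ| = 0.007032
p(1.561092) = -0.002624
u₅ = 1.561092 − (-0.002624)·(-0.007032)/(-0.097189) = 1.561282;  |Δ| = 0.000190
|u₅ − u₄| = 0.000190 < 0.001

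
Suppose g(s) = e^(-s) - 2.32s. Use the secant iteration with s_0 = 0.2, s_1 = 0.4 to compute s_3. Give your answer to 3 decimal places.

0.315

g(0.2) = 0.35473, g(0.4) = -0.25768
s_2 = 0.40000 − (-0.25768)·(0.40000 − 0.20000) / (-0.25768 − 0.35473) = 0.40000 − (-0.05154)/(-0.61241) = 0.31585
g(0.31585) = -0.00360
s_3 = 0.31585 − (-0.00360)·(0.31585 − 0.40000) / (-0.00360 − (-0.25768)) = 0.31585 − (0.00030)/(0.25408) = 0.31466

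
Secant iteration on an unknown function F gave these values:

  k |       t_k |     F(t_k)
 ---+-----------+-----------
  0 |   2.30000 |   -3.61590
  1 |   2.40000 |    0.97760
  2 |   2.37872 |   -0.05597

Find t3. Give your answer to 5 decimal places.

t3 = 2.37872 − (-0.05597)·(2.37872 − 2.40000) / (-0.05597 − 0.97760)
   = 2.37872 − (0.0011910)/(-1.0335700) = 2.3798724

2.37987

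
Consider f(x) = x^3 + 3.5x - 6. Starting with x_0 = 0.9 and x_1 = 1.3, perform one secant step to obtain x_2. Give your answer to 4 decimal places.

f(0.9) = -2.121000, f(1.3) = 0.747000
x_2 = 1.300000 − 0.747000·(1.300000 − 0.900000) / (0.747000 − (-2.121000)) = 1.300000 − (0.298800)/(2.868000) = 1.195816

1.1958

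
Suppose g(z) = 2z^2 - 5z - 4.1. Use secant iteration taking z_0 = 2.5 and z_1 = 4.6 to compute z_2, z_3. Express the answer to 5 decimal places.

2.94565, 3.09177

g(2.5) = -4.1000000, g(4.6) = 15.2200000
z_2 = 4.6000000 − 15.2200000·(4.6000000 − 2.5000000) / (15.2200000 − (-4.1000000)) = 4.6000000 − (31.9620000)/(19.3200000) = 2.9456522
g(2.9456522) = -1.4745274
z_3 = 2.9456522 − (-1.4745274)·(2.9456522 − 4.6000000) / (-1.4745274 − 15.2200000) = 2.9456522 − (2.4393812)/(-16.6945274) = 3.0917708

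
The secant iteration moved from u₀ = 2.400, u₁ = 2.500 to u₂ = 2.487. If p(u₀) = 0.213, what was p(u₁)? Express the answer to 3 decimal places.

-0.032

The secant line through (2.400, 0.213) and (2.500, p(u₁)) crosses zero at u₂ = 2.487.
So (2.400, 0.213), (2.500, p(u₁)), (2.487, 0) are collinear:
p(u₁) = 0.213 · (2.500 − 2.487) / (2.400 − 2.487) = 0.213 · (0.01300)/(-0.08700) = -0.03183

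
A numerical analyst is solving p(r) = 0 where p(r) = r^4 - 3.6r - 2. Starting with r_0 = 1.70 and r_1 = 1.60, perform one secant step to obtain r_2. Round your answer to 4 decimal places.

p(1.70) = 0.232100, p(1.60) = -1.206400
r_2 = 1.600000 − (-1.206400)·(1.600000 − 1.700000) / (-1.206400 − 0.232100) = 1.600000 − (0.120640)/(-1.438500) = 1.683865

1.6839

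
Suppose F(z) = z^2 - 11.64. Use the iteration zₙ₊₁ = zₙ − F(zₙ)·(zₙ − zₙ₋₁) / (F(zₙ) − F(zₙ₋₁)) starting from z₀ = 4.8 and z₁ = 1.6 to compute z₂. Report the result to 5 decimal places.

3.01875

F(4.8) = 11.4000000, F(1.6) = -9.0800000
z₂ = 1.6000000 − (-9.0800000)·(1.6000000 − 4.8000000) / (-9.0800000 − 11.4000000) = 1.6000000 − (29.0560000)/(-20.4800000) = 3.0187500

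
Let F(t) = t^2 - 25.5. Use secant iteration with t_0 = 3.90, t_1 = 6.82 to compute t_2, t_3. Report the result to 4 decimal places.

F(3.90) = -10.290000, F(6.82) = 21.012400
t_2 = 6.820000 − 21.012400·(6.820000 − 3.900000) / (21.012400 − (-10.290000)) = 6.820000 − (61.356208)/(31.302400) = 4.859888
F(4.859888) = -1.881488
t_3 = 4.859888 − (-1.881488)·(4.859888 − 6.820000) / (-1.881488 − 21.012400) = 4.859888 − (3.687927)/(-22.893888) = 5.020976

4.8599, 5.0210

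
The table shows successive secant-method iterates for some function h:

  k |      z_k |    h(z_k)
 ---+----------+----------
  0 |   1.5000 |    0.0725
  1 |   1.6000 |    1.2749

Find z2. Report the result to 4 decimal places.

z2 = 1.6000 − 1.2749·(1.6000 − 1.5000) / (1.2749 − 0.0725)
   = 1.6000 − (0.127490)/(1.202400) = 1.493970

1.4940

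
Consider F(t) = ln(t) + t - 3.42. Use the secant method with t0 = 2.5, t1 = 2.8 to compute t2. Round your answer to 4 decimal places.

F(2.5) = -0.003709, F(2.8) = 0.409619
t2 = 2.800000 − 0.409619·(2.800000 − 2.500000) / (0.409619 − (-0.003709)) = 2.800000 − (0.122886)/(0.413329) = 2.502692

2.5027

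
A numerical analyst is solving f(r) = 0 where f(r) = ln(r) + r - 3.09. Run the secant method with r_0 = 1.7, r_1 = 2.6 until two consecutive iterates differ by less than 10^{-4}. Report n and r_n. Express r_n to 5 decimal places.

f(1.7) = -0.8593717, f(2.6) = 0.4655114
r_2 = 2.6000000 − 0.4655114·(0.9000000)/(1.3248832) = 2.2837757;  |Δ| = 0.3162243
f(2.2837757) = 0.0196057
r_3 = 2.2837757 − 0.0196057·(-0.3162243)/(-0.4459057) = 2.2698718;  |Δ| = 0.0139039
f(2.2698718) = -0.0004048
r_4 = 2.2698718 − (-0.0004048)·(-0.0139039)/(-0.0200106) = 2.2701531;  |Δ| = 0.0002813
f(2.2701531) = 0.0000004
r_5 = 2.2701531 − 0.0000004·(0.0002813)/(0.0004052) = 2.2701528;  |Δ| = 0.0000003
|r_5 − r_4| = 0.0000003 < 10^{-4}

n = 5, r_n = 2.27015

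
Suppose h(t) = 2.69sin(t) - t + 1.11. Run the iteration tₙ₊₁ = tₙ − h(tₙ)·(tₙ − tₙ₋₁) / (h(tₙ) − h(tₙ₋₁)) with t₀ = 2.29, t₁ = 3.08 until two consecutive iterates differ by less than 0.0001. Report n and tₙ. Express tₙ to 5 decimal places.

h(2.29) = 0.8437693, h(3.08) = -1.8044205
t₂ = 3.0800000 − (-1.8044205)·(0.7900000)/(-2.6481898) = 2.5417107;  |Δ| = 0.5382893
h(2.5417107) = 0.0869154
t₃ = 2.5417107 − 0.0869154·(-0.5382893)/(1.8913359) = 2.5664475;  |Δ| = 0.0247368
h(2.5664475) = 0.0067956
t₄ = 2.5664475 − 0.0067956·(0.0247368)/(-0.0801198) = 2.5685457;  |Δ| = 0.0020981
h(2.5685457) = -0.0000417
t₅ = 2.5685457 − (-0.0000417)·(0.0020981)/(-0.0068373) = 2.5685329;  |Δ| = 0.0000128
|t₅ − t₄| = 0.0000128 < 0.0001

n = 5, tₙ = 2.56853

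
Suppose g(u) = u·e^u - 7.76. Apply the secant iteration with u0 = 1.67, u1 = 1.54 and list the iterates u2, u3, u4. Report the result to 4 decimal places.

1.5844, 1.5872, 1.5871

g(1.67) = 1.111320, g(1.54) = -0.576531
u2 = 1.540000 − (-0.576531)·(1.540000 − 1.670000) / (-0.576531 − 1.111320) = 1.540000 − (0.074949)/(-1.687851) = 1.584405
g(1.584405) = -0.033825
u3 = 1.584405 − (-0.033825)·(1.584405 − 1.540000) / (-0.033825 − (-0.576531)) = 1.584405 − (-0.001502)/(0.542706) = 1.587173
g(1.587173) = 0.001121
u4 = 1.587173 − 0.001121·(1.587173 − 1.584405) / (0.001121 − (-0.033825)) = 1.587173 − (0.000003)/(0.034946) = 1.587084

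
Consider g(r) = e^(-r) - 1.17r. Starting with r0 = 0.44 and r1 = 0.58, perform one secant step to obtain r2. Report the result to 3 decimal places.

g(0.44) = 0.12924, g(0.58) = -0.11870
r2 = 0.58000 − (-0.11870)·(0.58000 − 0.44000) / (-0.11870 − 0.12924) = 0.58000 − (-0.01662)/(-0.24794) = 0.51297

0.513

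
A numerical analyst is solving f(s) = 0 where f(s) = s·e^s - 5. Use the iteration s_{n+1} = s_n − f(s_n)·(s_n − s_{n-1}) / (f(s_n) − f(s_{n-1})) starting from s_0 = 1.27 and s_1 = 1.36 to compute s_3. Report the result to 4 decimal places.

1.3267

f(1.27) = -0.477717, f(1.36) = 0.298823
s_2 = 1.360000 − 0.298823·(1.360000 − 1.270000) / (0.298823 − (-0.477717)) = 1.360000 − (0.026894)/(0.776540) = 1.325367
f(1.325367) = -0.011895
s_3 = 1.325367 − (-0.011895)·(1.325367 − 1.360000) / (-0.011895 − 0.298823) = 1.325367 − (0.000412)/(-0.310718) = 1.326693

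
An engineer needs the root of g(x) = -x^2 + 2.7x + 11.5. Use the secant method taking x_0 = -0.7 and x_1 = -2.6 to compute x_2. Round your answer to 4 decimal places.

-2.2200

g(-0.7) = 9.120000, g(-2.6) = -2.280000
x_2 = -2.600000 − (-2.280000)·(-2.600000 − (-0.700000)) / (-2.280000 − 9.120000) = -2.600000 − (4.332000)/(-11.400000) = -2.220000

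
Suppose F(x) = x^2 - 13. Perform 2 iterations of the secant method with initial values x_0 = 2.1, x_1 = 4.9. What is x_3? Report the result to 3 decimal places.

F(2.1) = -8.59000, F(4.9) = 11.01000
x_2 = 4.90000 − 11.01000·(4.90000 − 2.10000) / (11.01000 − (-8.59000)) = 4.90000 − (30.82800)/(19.60000) = 3.32714
F(3.32714) = -1.93012
x_3 = 3.32714 − (-1.93012)·(3.32714 − 4.90000) / (-1.93012 − 11.01000) = 3.32714 − (3.03580)/(-12.94012) = 3.56175

3.562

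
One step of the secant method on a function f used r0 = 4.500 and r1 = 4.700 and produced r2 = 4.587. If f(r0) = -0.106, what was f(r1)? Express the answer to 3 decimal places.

0.138

The secant line through (4.500, -0.106) and (4.700, f(r1)) crosses zero at r2 = 4.587.
So (4.500, -0.106), (4.700, f(r1)), (4.587, 0) are collinear:
f(r1) = -0.106 · (4.700 − 4.587) / (4.500 − 4.587) = -0.106 · (0.11300)/(-0.08700) = 0.13768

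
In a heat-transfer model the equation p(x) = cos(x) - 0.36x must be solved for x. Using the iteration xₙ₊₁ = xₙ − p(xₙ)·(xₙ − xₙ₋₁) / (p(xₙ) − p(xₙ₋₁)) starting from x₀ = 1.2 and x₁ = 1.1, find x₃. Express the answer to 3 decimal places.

1.146

p(1.2) = -0.06964, p(1.1) = 0.05760
x₂ = 1.10000 − 0.05760·(1.10000 − 1.20000) / (0.05760 − (-0.06964)) = 1.10000 − (-0.00576)/(0.12724) = 1.14527
p(1.14527) = 0.00051
x₃ = 1.14527 − 0.00051·(1.14527 − 1.10000) / (0.00051 − 0.05760) = 1.14527 − (0.00002)/(-0.05709) = 1.14567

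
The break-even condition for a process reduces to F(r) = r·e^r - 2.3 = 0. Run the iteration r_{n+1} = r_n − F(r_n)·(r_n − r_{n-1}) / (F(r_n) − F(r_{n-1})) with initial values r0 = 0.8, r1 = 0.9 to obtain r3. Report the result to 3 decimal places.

0.918

F(0.8) = -0.51957, F(0.9) = -0.08636
r2 = 0.90000 − (-0.08636)·(0.90000 − 0.80000) / (-0.08636 − (-0.51957)) = 0.90000 − (-0.00864)/(0.43321) = 0.91993
F(0.91993) = 0.00823
r3 = 0.91993 − 0.00823·(0.91993 − 0.90000) / (0.00823 − (-0.08636)) = 0.91993 − (0.00016)/(0.09459) = 0.91820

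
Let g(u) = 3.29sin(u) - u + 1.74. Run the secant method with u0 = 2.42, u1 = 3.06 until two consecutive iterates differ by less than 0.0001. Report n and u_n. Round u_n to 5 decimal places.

n = 5, u_n = 2.81026

g(2.42) = 1.4933122, g(3.06) = -1.0518579
u2 = 3.0600000 − (-1.0518579)·(0.6400000)/(-2.5451701) = 2.7955033;  |Δ| = 0.2644967
g(2.7955033) = 0.0605359
u3 = 2.7955033 − 0.0605359·(-0.2644967)/(1.1123938) = 2.8098971;  |Δ| = 0.0143938
g(2.8098971) = 0.0014804
u4 = 2.8098971 − 0.0014804·(0.0143938)/(-0.0590555) = 2.8102579;  |Δ| = 0.0003608
g(2.8102579) = -0.0000029
u5 = 2.8102579 − (-0.0000029)·(0.0003608)/(-0.0014833) = 2.8102572;  |Δ| = 0.0000007
|u5 − u4| = 0.0000007 < 0.0001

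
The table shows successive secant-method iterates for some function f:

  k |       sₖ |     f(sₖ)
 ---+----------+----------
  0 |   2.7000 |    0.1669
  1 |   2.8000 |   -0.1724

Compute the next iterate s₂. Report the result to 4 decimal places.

s₂ = 2.8000 − (-0.1724)·(2.8000 − 2.7000) / (-0.1724 − 0.1669)
   = 2.8000 − (-0.017240)/(-0.339300) = 2.749190

2.7492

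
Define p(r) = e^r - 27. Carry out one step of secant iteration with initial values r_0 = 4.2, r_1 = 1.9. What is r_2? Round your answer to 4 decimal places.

2.6787

p(4.2) = 39.686331, p(1.9) = -20.314106
r_2 = 1.900000 − (-20.314106)·(1.900000 − 4.200000) / (-20.314106 − 39.686331) = 1.900000 − (46.722443)/(-60.000437) = 2.678702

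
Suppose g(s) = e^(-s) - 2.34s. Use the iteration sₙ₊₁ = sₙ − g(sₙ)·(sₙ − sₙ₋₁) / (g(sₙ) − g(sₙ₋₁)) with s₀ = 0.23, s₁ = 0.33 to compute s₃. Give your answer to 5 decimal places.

g(0.23) = 0.2563336, g(0.33) = -0.0532763
s₂ = 0.3300000 − (-0.0532763)·(0.3300000 − 0.2300000) / (-0.0532763 − 0.2563336) = 0.3300000 − (-0.0053276)/(-0.3096099) = 0.3127925
g(0.3127925) = -0.0005326
s₃ = 0.3127925 − (-0.0005326)·(0.3127925 − 0.3300000) / (-0.0005326 − (-0.0532763)) = 0.3127925 − (0.0000092)/(0.0527436) = 0.3126187

0.31262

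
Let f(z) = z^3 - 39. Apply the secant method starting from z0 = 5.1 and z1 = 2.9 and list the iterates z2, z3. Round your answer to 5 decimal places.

f(5.1) = 93.6510000, f(2.9) = -14.6110000
z2 = 2.9000000 − (-14.6110000)·(2.9000000 − 5.1000000) / (-14.6110000 − 93.6510000) = 2.9000000 − (32.1442000)/(-108.2620000) = 3.1969112
f(3.1969112) = -6.3267965
z3 = 3.1969112 − (-6.3267965)·(3.1969112 − 2.9000000) / (-6.3267965 − (-14.6110000)) = 3.1969112 − (-1.8784967)/(8.2842035) = 3.4236677

3.19691, 3.42367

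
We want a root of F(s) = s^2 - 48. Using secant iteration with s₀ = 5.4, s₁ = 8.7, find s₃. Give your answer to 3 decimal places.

6.906

F(5.4) = -18.84000, F(8.7) = 27.69000
s₂ = 8.70000 − 27.69000·(8.70000 − 5.40000) / (27.69000 − (-18.84000)) = 8.70000 − (91.37700)/(46.53000) = 6.73617
F(6.73617) = -2.62401
s₃ = 6.73617 − (-2.62401)·(6.73617 − 8.70000) / (-2.62401 − 27.69000) = 6.73617 − (5.15311)/(-30.31401) = 6.90616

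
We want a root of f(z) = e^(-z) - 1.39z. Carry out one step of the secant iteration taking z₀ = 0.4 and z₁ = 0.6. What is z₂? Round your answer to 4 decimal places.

f(0.4) = 0.114320, f(0.6) = -0.285188
z₂ = 0.600000 − (-0.285188)·(0.600000 − 0.400000) / (-0.285188 − 0.114320) = 0.600000 − (-0.057038)/(-0.399508) = 0.457230

0.4572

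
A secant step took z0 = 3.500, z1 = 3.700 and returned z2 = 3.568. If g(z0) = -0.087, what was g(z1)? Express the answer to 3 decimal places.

The secant line through (3.500, -0.087) and (3.700, g(z1)) crosses zero at z2 = 3.568.
So (3.500, -0.087), (3.700, g(z1)), (3.568, 0) are collinear:
g(z1) = -0.087 · (3.700 − 3.568) / (3.500 − 3.568) = -0.087 · (0.13200)/(-0.06800) = 0.16888

0.169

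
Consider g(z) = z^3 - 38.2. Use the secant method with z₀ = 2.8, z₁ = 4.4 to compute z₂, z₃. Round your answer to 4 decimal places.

3.2111, 3.3273

g(2.8) = -16.248000, g(4.4) = 46.984000
z₂ = 4.400000 − 46.984000·(4.400000 − 2.800000) / (46.984000 − (-16.248000)) = 4.400000 − (75.174400)/(63.232000) = 3.211134
g(3.211134) = -5.088784
z₃ = 3.211134 − (-5.088784)·(3.211134 − 4.400000) / (-5.088784 − 46.984000) = 3.211134 − (6.049885)/(-52.072784) = 3.327315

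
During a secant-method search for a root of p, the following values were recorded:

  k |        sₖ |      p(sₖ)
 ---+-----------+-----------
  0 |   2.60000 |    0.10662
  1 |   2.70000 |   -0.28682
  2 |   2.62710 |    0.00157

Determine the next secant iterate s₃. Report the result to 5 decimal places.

s₃ = 2.62710 − 0.00157·(2.62710 − 2.70000) / (0.00157 − (-0.28682))
   = 2.62710 − (-0.0001145)/(0.2883900) = 2.6274969

2.62750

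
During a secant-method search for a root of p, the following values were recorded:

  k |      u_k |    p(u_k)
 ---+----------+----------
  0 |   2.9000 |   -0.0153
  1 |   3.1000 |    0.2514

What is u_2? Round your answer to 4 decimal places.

2.9115

u_2 = 3.1000 − 0.2514·(3.1000 − 2.9000) / (0.2514 − (-0.0153))
   = 3.1000 − (0.050280)/(0.266700) = 2.911474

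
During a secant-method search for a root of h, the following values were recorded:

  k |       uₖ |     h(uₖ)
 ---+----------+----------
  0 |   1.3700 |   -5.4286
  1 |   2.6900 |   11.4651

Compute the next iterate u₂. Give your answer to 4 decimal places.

1.7942

u₂ = 2.6900 − 11.4651·(2.6900 − 1.3700) / (11.4651 − (-5.4286))
   = 2.6900 − (15.133932)/(16.893700) = 1.794167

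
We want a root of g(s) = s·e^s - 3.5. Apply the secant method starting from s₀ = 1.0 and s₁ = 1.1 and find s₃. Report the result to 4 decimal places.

1.1302

g(1.0) = -0.781718, g(1.1) = -0.195417
s₂ = 1.100000 − (-0.195417)·(1.100000 − 1.000000) / (-0.195417 − (-0.781718)) = 1.100000 − (-0.019542)/(0.586301) = 1.133331
g(1.133331) = 0.020107
s₃ = 1.133331 − 0.020107·(1.133331 − 1.100000) / (0.020107 − (-0.195417)) = 1.133331 − (0.000670)/(0.215524) = 1.130221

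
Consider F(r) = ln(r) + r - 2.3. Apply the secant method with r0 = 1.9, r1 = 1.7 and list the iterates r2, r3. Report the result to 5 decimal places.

1.74458, 1.74389

F(1.9) = 0.2418539, F(1.7) = -0.0693717
r2 = 1.7000000 − (-0.0693717)·(1.7000000 − 1.9000000) / (-0.0693717 − 0.2418539) = 1.7000000 − (0.0138743)/(-0.3112256) = 1.7445797
F(1.7445797) = 0.0010934
r3 = 1.7445797 − 0.0010934·(1.7445797 − 1.7000000) / (0.0010934 − (-0.0693717)) = 1.7445797 − (0.0000487)/(0.0704651) = 1.7438880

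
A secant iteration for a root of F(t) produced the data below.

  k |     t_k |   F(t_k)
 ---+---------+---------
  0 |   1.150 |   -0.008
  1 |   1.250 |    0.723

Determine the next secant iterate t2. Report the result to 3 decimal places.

t2 = 1.250 − 0.723·(1.250 − 1.150) / (0.723 − (-0.008))
   = 1.250 − (0.07230)/(0.73100) = 1.15109

1.151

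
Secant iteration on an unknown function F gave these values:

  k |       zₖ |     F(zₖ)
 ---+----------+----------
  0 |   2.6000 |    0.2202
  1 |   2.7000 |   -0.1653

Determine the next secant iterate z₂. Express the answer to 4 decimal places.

2.6571

z₂ = 2.7000 − (-0.1653)·(2.7000 − 2.6000) / (-0.1653 − 0.2202)
   = 2.7000 − (-0.016530)/(-0.385500) = 2.657121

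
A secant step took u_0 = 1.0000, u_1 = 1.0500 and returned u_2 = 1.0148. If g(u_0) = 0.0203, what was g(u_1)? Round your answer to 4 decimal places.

The secant line through (1.0000, 0.0203) and (1.0500, g(u_1)) crosses zero at u_2 = 1.0148.
So (1.0000, 0.0203), (1.0500, g(u_1)), (1.0148, 0) are collinear:
g(u_1) = 0.0203 · (1.0500 − 1.0148) / (1.0000 − 1.0148) = 0.0203 · (0.035200)/(-0.014800) = -0.048281

-0.0483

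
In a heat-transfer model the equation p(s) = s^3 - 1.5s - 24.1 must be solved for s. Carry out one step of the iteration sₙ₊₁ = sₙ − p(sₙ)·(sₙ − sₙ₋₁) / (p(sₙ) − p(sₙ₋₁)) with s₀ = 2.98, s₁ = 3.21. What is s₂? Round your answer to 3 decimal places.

p(2.98) = -2.10641, p(3.21) = 4.16116
s₂ = 3.21000 − 4.16116·(3.21000 − 2.98000) / (4.16116 − (-2.10641)) = 3.21000 − (0.95707)/(6.26757) = 3.05730

3.057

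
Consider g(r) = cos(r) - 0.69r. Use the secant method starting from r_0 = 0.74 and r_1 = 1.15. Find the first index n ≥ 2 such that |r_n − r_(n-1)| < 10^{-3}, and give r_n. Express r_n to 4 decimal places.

g(0.74) = 0.227869, g(1.15) = -0.385013
r_2 = 1.150000 − (-0.385013)·(0.410000)/(-0.612881) = 0.892438;  |Δ| = 0.257562
g(0.892438) = 0.011734
r_3 = 0.892438 − 0.011734·(-0.257562)/(0.396747) = 0.900055;  |Δ| = 0.007618
g(0.900055) = 0.000529
r_4 = 0.900055 − 0.000529·(0.007618)/(-0.011205) = 0.900415;  |Δ| = 0.000359
|r_4 − r_3| = 0.000359 < 10^{-3}

n = 4, r_n = 0.9004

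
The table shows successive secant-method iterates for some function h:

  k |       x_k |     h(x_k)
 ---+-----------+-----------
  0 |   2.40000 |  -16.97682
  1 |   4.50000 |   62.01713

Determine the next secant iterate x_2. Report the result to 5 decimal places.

x_2 = 4.50000 − 62.01713·(4.50000 − 2.40000) / (62.01713 − (-16.97682))
   = 4.50000 − (130.2359730)/(78.9939500) = 2.8513171

2.85132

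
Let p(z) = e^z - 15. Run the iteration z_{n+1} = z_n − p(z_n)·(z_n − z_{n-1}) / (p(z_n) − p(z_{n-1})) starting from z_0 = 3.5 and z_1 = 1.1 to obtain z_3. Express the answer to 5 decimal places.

p(3.5) = 18.1154520, p(1.1) = -11.9958340
z_2 = 1.1000000 − (-11.9958340)·(1.1000000 − 3.5000000) / (-11.9958340 − 18.1154520) = 1.1000000 − (28.7900015)/(-30.1112859) = 2.0561200
p(2.0561200) = -7.1844139
z_3 = 2.0561200 − (-7.1844139)·(2.0561200 − 1.1000000) / (-7.1844139 − (-11.9958340)) = 2.0561200 − (-6.8691615)/(4.8114201) = 3.4837986

3.48380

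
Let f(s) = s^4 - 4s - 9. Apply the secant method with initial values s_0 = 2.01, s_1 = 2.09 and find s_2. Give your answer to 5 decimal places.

2.03355

f(2.01) = -0.7175920, f(2.09) = 1.7202976
s_2 = 2.0900000 − 1.7202976·(2.0900000 − 2.0100000) / (1.7202976 − (-0.7175920)) = 2.0900000 − (0.1376238)/(2.4378896) = 2.0335480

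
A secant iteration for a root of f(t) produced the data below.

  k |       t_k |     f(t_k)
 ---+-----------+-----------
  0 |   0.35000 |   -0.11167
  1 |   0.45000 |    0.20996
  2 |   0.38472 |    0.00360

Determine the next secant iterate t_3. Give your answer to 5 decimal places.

0.38358

t_3 = 0.38472 − 0.00360·(0.38472 − 0.45000) / (0.00360 − 0.20996)
   = 0.38472 − (-0.0002350)/(-0.2063600) = 0.3835812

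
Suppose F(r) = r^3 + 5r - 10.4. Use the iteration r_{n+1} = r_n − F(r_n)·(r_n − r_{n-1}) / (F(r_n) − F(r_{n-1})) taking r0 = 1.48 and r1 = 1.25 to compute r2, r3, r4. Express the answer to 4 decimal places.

F(1.48) = 0.241792, F(1.25) = -2.196875
r2 = 1.250000 − (-2.196875)·(1.250000 − 1.480000) / (-2.196875 − 0.241792) = 1.250000 − (0.505281)/(-2.438667) = 1.457196
F(1.457196) = -0.019784
r3 = 1.457196 − (-0.019784)·(1.457196 − 1.250000) / (-0.019784 − (-2.196875)) = 1.457196 − (-0.004099)/(2.177091) = 1.459079
F(1.459079) = 0.001640
r4 = 1.459079 − 0.001640·(1.459079 − 1.457196) / (0.001640 − (-0.019784)) = 1.459079 − (0.000003)/(0.021424) = 1.458934

1.4572, 1.4591, 1.4589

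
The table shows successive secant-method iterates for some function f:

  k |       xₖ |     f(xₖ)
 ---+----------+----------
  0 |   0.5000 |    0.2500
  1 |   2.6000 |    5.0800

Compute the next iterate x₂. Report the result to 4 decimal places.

0.3913

x₂ = 2.6000 − 5.0800·(2.6000 − 0.5000) / (5.0800 − 0.2500)
   = 2.6000 − (10.668000)/(4.830000) = 0.391304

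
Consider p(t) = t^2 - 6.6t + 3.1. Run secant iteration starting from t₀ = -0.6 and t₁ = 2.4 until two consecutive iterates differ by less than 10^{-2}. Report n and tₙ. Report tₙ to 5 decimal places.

p(-0.6) = 7.4200000, p(2.4) = -6.9800000
t₂ = 2.4000000 − (-6.9800000)·(3.0000000)/(-14.4000000) = 0.9458333;  |Δ| = 1.4541667
p(0.9458333) = -2.2478993
t₃ = 0.9458333 − (-2.2478993)·(-1.4541667)/(4.7321007) = 0.2550576;  |Δ| = 0.6907757
p(0.2550576) = 1.4816741
t₄ = 0.2550576 − 1.4816741·(-0.6907757)/(3.7295734) = 0.5294870;  |Δ| = 0.2744294
p(0.5294870) = -0.1142577
t₅ = 0.5294870 − (-0.1142577)·(0.2744294)/(-1.5959318) = 0.5098397;  |Δ| = 0.0196472
p(0.5098397) = -0.0050058
t₆ = 0.5098397 − (-0.0050058)·(-0.0196472)/(0.1092519) = 0.5089395;  |Δ| = 0.0009002
|t₆ − t₅| = 0.0009002 < 10^{-2}

n = 6, tₙ = 0.50894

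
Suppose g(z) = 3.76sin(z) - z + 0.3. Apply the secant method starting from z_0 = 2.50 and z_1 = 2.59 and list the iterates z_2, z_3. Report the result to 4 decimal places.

g(2.50) = 0.050255, g(2.59) = -0.319593
z_2 = 2.590000 − (-0.319593)·(2.590000 − 2.500000) / (-0.319593 − 0.050255) = 2.590000 − (-0.028763)/(-0.369849) = 2.512229
g(2.512229) = 0.001020
z_3 = 2.512229 − 0.001020·(2.512229 − 2.590000) / (0.001020 − (-0.319593)) = 2.512229 − (-0.000079)/(0.320614) = 2.512477

2.5122, 2.5125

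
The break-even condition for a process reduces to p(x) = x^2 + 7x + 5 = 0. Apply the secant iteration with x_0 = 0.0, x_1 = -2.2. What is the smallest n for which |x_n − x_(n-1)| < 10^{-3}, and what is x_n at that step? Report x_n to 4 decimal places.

n = 6, x_n = -0.8074

p(0.0) = 5.000000, p(-2.2) = -5.560000
x_2 = -2.200000 − (-5.560000)·(-2.200000)/(-10.560000) = -1.041667;  |Δ| = 1.158333
p(-1.041667) = -1.206597
x_3 = -1.041667 − (-1.206597)·(1.158333)/(4.353403) = -0.720621;  |Δ| = 0.321046
p(-0.720621) = 0.474949
x_4 = -0.720621 − 0.474949·(0.321046)/(1.681546) = -0.811299;  |Δ| = 0.090679
p(-0.811299) = -0.020889
x_5 = -0.811299 − (-0.020889)·(-0.090679)/(-0.495838) = -0.807479;  |Δ| = 0.003820
p(-0.807479) = -0.000332
x_6 = -0.807479 − (-0.000332)·(0.003820)/(0.020558) = -0.807418;  |Δ| = 0.000062
|x_6 − x_5| = 0.000062 < 10^{-3}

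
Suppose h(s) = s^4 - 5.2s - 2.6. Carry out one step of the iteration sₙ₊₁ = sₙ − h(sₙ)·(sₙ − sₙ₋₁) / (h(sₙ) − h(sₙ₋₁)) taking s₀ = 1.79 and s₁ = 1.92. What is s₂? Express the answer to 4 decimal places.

1.8706

h(1.79) = -1.641743, h(1.92) = 1.005545
s₂ = 1.920000 − 1.005545·(1.920000 − 1.790000) / (1.005545 − (-1.641743)) = 1.920000 − (0.130721)/(2.647288) = 1.870621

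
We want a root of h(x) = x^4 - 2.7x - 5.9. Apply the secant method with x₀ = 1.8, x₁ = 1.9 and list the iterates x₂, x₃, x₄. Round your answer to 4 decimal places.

1.8116, 1.8125, 1.8126

h(1.8) = -0.262400, h(1.9) = 2.002100
x₂ = 1.900000 − 2.002100·(1.900000 − 1.800000) / (2.002100 − (-0.262400)) = 1.900000 − (0.200210)/(2.264500) = 1.811588
h(1.811588) = -0.020751
x₃ = 1.811588 − (-0.020751)·(1.811588 − 1.900000) / (-0.020751 − 2.002100) = 1.811588 − (0.001835)/(-2.022851) = 1.812494
h(1.812494) = -0.001615
x₄ = 1.812494 − (-0.001615)·(1.812494 − 1.811588) / (-0.001615 − (-0.020751)) = 1.812494 − (-0.000001)/(0.019136) = 1.812571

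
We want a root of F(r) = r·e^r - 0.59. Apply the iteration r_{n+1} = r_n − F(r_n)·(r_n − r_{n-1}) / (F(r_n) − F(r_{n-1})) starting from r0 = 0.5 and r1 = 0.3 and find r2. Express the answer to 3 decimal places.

0.388

F(0.5) = 0.23436, F(0.3) = -0.18504
r2 = 0.30000 − (-0.18504)·(0.30000 − 0.50000) / (-0.18504 − 0.23436) = 0.30000 − (0.03701)/(-0.41940) = 0.38824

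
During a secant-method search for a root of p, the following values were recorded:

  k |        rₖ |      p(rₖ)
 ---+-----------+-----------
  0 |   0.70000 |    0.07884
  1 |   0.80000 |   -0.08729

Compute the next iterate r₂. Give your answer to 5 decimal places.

r₂ = 0.80000 − (-0.08729)·(0.80000 − 0.70000) / (-0.08729 − 0.07884)
   = 0.80000 − (-0.0087290)/(-0.1661300) = 0.7474568

0.74746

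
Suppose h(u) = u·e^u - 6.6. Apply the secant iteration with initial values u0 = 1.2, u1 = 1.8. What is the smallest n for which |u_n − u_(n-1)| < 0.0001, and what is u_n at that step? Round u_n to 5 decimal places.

n = 6, u_n = 1.48898

h(1.2) = -2.6158597, h(1.8) = 4.2893654
u2 = 1.8000000 − 4.2893654·(0.6000000)/(6.9052251) = 1.4272939;  |Δ| = 0.3727061
h(1.4272939) = -0.6518857
u3 = 1.4272939 − (-0.6518857)·(-0.3727061)/(-4.9412512) = 1.4764640;  |Δ| = 0.0491701
h(1.4764640) = -0.1368676
u4 = 1.4764640 − (-0.1368676)·(0.0491701)/(0.5150181) = 1.4895311;  |Δ| = 0.0130671
h(1.4895311) = 0.0060938
u5 = 1.4895311 − 0.0060938·(0.0130671)/(0.1429614) = 1.4889741;  |Δ| = 0.0005570
h(1.4889741) = -0.0000536
u6 = 1.4889741 − (-0.0000536)·(-0.0005570)/(-0.0061474) = 1.4889790;  |Δ| = 0.0000049
|u6 − u5| = 0.0000049 < 0.0001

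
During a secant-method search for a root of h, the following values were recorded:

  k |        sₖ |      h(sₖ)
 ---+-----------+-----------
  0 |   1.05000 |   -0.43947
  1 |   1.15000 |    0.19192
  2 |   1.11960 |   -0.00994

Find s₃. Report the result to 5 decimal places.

1.12110

s₃ = 1.11960 − (-0.00994)·(1.11960 − 1.15000) / (-0.00994 − 0.19192)
   = 1.11960 − (0.0003022)/(-0.2018600) = 1.1210970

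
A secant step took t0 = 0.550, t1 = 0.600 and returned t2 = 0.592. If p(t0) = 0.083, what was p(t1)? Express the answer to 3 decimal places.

-0.016

The secant line through (0.550, 0.083) and (0.600, p(t1)) crosses zero at t2 = 0.592.
So (0.550, 0.083), (0.600, p(t1)), (0.592, 0) are collinear:
p(t1) = 0.083 · (0.600 − 0.592) / (0.550 − 0.592) = 0.083 · (0.00800)/(-0.04200) = -0.01581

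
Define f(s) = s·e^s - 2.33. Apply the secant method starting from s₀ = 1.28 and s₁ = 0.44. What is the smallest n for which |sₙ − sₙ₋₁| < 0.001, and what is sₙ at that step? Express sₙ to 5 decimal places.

n = 6, sₙ = 0.92444

f(1.28) = 2.2736988, f(0.44) = -1.6468088
s₂ = 0.4400000 − (-1.6468088)·(-0.8400000)/(-3.9205077) = 0.7928419;  |Δ| = 0.3528419
f(0.7928419) = -0.5780833
s₃ = 0.7928419 − (-0.5780833)·(0.3528419)/(1.0687256) = 0.9836973;  |Δ| = 0.1908554
f(0.9836973) = 0.3007268
s₄ = 0.9836973 − 0.3007268·(0.1908554)/(0.8788101) = 0.9183870;  |Δ| = 0.0653103
f(0.9183870) = -0.0292145
s₅ = 0.9183870 − (-0.0292145)·(-0.0653103)/(-0.3299414) = 0.9241699;  |Δ| = 0.0057829
f(0.9241699) = -0.0012993
s₆ = 0.9241699 − (-0.0012993)·(0.0057829)/(0.0279152) = 0.9244390;  |Δ| = 0.0002692
|s₆ − s₅| = 0.0002692 < 0.001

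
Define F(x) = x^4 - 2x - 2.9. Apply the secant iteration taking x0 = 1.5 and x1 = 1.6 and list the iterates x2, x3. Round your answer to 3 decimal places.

F(1.5) = -0.83750, F(1.6) = 0.45360
x2 = 1.60000 − 0.45360·(1.60000 − 1.50000) / (0.45360 − (-0.83750)) = 1.60000 − (0.04536)/(1.29110) = 1.56487
F(1.56487) = -0.03307
x3 = 1.56487 − (-0.03307)·(1.56487 − 1.60000) / (-0.03307 − 0.45360) = 1.56487 − (0.00116)/(-0.48667) = 1.56725

1.565, 1.567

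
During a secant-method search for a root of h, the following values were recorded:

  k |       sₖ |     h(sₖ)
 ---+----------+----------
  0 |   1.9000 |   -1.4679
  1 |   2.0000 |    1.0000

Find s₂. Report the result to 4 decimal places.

1.9595

s₂ = 2.0000 − 1.0000·(2.0000 − 1.9000) / (1.0000 − (-1.4679))
   = 2.0000 − (0.100000)/(2.467900) = 1.959480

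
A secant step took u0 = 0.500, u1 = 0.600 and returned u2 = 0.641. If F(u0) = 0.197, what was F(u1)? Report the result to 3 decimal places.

The secant line through (0.500, 0.197) and (0.600, F(u1)) crosses zero at u2 = 0.641.
So (0.500, 0.197), (0.600, F(u1)), (0.641, 0) are collinear:
F(u1) = 0.197 · (0.600 − 0.641) / (0.500 − 0.641) = 0.197 · (-0.04100)/(-0.14100) = 0.05728

0.057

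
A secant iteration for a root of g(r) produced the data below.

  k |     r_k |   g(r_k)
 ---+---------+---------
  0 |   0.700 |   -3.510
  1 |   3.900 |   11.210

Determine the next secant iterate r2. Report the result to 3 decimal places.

r2 = 3.900 − 11.210·(3.900 − 0.700) / (11.210 − (-3.510))
   = 3.900 − (35.87200)/(14.72000) = 1.46304

1.463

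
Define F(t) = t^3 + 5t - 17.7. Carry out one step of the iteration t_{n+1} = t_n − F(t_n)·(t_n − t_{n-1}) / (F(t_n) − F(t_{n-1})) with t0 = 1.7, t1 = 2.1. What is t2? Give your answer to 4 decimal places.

1.9701

F(1.7) = -4.287000, F(2.1) = 2.061000
t2 = 2.100000 − 2.061000·(2.100000 − 1.700000) / (2.061000 − (-4.287000)) = 2.100000 − (0.824400)/(6.348000) = 1.970132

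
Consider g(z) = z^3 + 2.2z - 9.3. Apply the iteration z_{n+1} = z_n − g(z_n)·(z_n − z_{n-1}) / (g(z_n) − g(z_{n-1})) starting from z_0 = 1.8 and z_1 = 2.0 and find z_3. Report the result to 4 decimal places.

g(1.8) = 0.492000, g(2.0) = 3.100000
z_2 = 2.000000 − 3.100000·(2.000000 − 1.800000) / (3.100000 − 0.492000) = 2.000000 − (0.620000)/(2.608000) = 1.762270
g(1.762270) = 0.049891
z_3 = 1.762270 − 0.049891·(1.762270 − 2.000000) / (0.049891 − 3.100000) = 1.762270 − (-0.011861)/(-3.050109) = 1.758381

1.7584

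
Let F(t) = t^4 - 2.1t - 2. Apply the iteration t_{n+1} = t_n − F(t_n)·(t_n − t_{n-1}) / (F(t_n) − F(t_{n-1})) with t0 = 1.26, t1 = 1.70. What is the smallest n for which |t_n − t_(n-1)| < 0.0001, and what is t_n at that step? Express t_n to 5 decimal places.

n = 6, t_n = 1.50761

F(1.26) = -2.1255262, F(1.70) = 2.7821000
t2 = 1.7000000 − 2.7821000·(0.4400000)/(4.9076262) = 1.4505670;  |Δ| = 0.2494330
F(1.4505670) = -0.6187662
t3 = 1.4505670 − (-0.6187662)·(-0.2494330)/(-3.4008662) = 1.4959498;  |Δ| = 0.0453828
F(1.4959498) = -0.1334517
t4 = 1.4959498 − (-0.1334517)·(0.0453828)/(0.4853145) = 1.5084291;  |Δ| = 0.0124793
F(1.5084291) = 0.0095545
t5 = 1.5084291 − 0.0095545·(0.0124793)/(0.1430063) = 1.5075953;  |Δ| = 0.0008338
F(1.5075953) = -0.0001318
t6 = 1.5075953 − (-0.0001318)·(-0.0008338)/(-0.0096863) = 1.5076067;  |Δ| = 0.0000113
|t6 − t5| = 0.0000113 < 0.0001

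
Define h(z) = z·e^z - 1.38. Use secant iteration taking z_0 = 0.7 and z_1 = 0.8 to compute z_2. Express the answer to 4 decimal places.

h(0.7) = 0.029627, h(0.8) = 0.400433
z_2 = 0.800000 − 0.400433·(0.800000 − 0.700000) / (0.400433 − 0.029627) = 0.800000 − (0.040043)/(0.370806) = 0.692010

0.6920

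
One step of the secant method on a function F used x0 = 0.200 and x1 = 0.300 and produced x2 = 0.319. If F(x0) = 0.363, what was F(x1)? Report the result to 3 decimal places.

0.058

The secant line through (0.200, 0.363) and (0.300, F(x1)) crosses zero at x2 = 0.319.
So (0.200, 0.363), (0.300, F(x1)), (0.319, 0) are collinear:
F(x1) = 0.363 · (0.300 − 0.319) / (0.200 − 0.319) = 0.363 · (-0.01900)/(-0.11900) = 0.05796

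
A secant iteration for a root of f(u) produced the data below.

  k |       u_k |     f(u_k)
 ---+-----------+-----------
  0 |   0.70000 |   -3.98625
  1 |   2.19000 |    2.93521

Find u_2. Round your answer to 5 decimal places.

1.55813

u_2 = 2.19000 − 2.93521·(2.19000 − 0.70000) / (2.93521 − (-3.98625))
   = 2.19000 − (4.3734629)/(6.9214600) = 1.5581300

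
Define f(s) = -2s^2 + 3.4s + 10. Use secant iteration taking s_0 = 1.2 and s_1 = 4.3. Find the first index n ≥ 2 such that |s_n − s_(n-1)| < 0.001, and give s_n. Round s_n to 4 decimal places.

f(1.2) = 11.200000, f(4.3) = -12.360000
s_2 = 4.300000 − (-12.360000)·(3.100000)/(-23.560000) = 2.673684;  |Δ| = 1.626316
f(2.673684) = 4.793352
s_3 = 2.673684 − 4.793352·(-1.626316)/(17.153352) = 3.128144;  |Δ| = 0.454460
f(3.128144) = 1.065122
s_4 = 3.128144 − 1.065122·(0.454460)/(-3.728229) = 3.257979;  |Δ| = 0.129835
f(3.257979) = -0.151724
s_5 = 3.257979 − (-0.151724)·(0.129835)/(-1.216846) = 3.241790;  |Δ| = 0.016189
f(3.241790) = 0.003680
s_6 = 3.241790 − 0.003680·(-0.016189)/(0.155403) = 3.242173;  |Δ| = 0.000383
|s_6 − s_5| = 0.000383 < 0.001

n = 6, s_n = 3.2422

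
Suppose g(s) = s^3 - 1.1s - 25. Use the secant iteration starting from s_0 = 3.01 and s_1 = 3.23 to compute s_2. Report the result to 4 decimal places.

3.0470

g(3.01) = -1.040099, g(3.23) = 5.145267
s_2 = 3.230000 − 5.145267·(3.230000 − 3.010000) / (5.145267 − (-1.040099)) = 3.230000 − (1.131959)/(6.185366) = 3.046994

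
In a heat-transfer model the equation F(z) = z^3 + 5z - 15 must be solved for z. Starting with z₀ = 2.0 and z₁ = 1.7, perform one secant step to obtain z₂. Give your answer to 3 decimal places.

F(2.0) = 3.00000, F(1.7) = -1.58700
z₂ = 1.70000 − (-1.58700)·(1.70000 − 2.00000) / (-1.58700 − 3.00000) = 1.70000 − (0.47610)/(-4.58700) = 1.80379

1.804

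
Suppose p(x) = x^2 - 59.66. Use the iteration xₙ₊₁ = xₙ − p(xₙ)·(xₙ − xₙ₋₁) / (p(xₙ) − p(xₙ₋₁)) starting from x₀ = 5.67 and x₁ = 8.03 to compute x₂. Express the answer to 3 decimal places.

p(5.67) = -27.51110, p(8.03) = 4.82090
x₂ = 8.03000 − 4.82090·(8.03000 − 5.67000) / (4.82090 − (-27.51110)) = 8.03000 − (11.37732)/(32.33200) = 7.67811

7.678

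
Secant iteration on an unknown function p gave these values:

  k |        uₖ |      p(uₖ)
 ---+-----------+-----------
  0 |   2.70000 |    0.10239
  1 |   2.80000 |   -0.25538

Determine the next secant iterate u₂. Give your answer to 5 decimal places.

u₂ = 2.80000 − (-0.25538)·(2.80000 − 2.70000) / (-0.25538 − 0.10239)
   = 2.80000 − (-0.0255380)/(-0.3577700) = 2.7286189

2.72862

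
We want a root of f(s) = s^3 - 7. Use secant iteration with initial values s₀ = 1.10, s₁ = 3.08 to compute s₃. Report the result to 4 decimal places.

f(1.10) = -5.669000, f(3.08) = 22.218112
s₂ = 3.080000 − 22.218112·(3.080000 − 1.100000) / (22.218112 − (-5.669000)) = 3.080000 − (43.991862)/(27.887112) = 1.502502
f(1.502502) = -3.608083
s₃ = 1.502502 − (-3.608083)·(1.502502 − 3.080000) / (-3.608083 − 22.218112) = 1.502502 − (5.691743)/(-25.826195) = 1.722889

1.7229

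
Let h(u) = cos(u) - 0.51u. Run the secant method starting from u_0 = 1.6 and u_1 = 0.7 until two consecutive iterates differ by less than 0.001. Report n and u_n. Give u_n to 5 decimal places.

n = 5, u_n = 1.02232

h(1.6) = -0.8451995, h(0.7) = 0.4078422
u_2 = 0.7000000 − 0.4078422·(-0.9000000)/(1.2530417) = 0.9929336;  |Δ| = 0.2929336
h(0.9929336) = 0.0398389
u_3 = 0.9929336 − 0.0398389·(0.2929336)/(-0.3680033) = 1.0246456;  |Δ| = 0.0317120
h(1.0246456) = -0.0031675
u_4 = 1.0246456 − (-0.0031675)·(0.0317120)/(-0.0430064) = 1.0223100;  |Δ| = 0.0023356
h(1.0223100) = 0.0000181
u_5 = 1.0223100 − 0.0000181·(-0.0023356)/(0.0031856) = 1.0223233;  |Δ| = 0.0000133
|u_5 − u_4| = 0.0000133 < 0.001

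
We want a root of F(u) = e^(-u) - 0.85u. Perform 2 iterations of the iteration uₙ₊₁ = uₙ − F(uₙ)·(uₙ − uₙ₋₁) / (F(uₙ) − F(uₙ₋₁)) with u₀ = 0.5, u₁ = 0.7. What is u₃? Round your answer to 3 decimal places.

0.628

F(0.5) = 0.18153, F(0.7) = -0.09841
u₂ = 0.70000 − (-0.09841)·(0.70000 − 0.50000) / (-0.09841 − 0.18153) = 0.70000 − (-0.01968)/(-0.27995) = 0.62969
F(0.62969) = -0.00248
u₃ = 0.62969 − (-0.00248)·(0.62969 − 0.70000) / (-0.00248 − (-0.09841)) = 0.62969 − (0.00017)/(0.09594) = 0.62787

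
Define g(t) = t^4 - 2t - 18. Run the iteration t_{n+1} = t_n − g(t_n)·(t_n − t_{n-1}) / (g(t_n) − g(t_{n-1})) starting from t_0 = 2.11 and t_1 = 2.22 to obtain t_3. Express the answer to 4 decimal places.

2.1742

g(2.11) = -2.398806, g(2.22) = 1.849127
t_2 = 2.220000 − 1.849127·(2.220000 − 2.110000) / (1.849127 − (-2.398806)) = 2.220000 − (0.203404)/(4.247932) = 2.172117
g(2.172117) = -0.083841
t_3 = 2.172117 − (-0.083841)·(2.172117 − 2.220000) / (-0.083841 − 1.849127) = 2.172117 − (0.004015)/(-1.932968) = 2.174194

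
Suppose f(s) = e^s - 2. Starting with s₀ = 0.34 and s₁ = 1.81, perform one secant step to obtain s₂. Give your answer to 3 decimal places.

f(0.34) = -0.59505, f(1.81) = 4.11045
s₂ = 1.81000 − 4.11045·(1.81000 − 0.34000) / (4.11045 − (-0.59505)) = 1.81000 − (6.04236)/(4.70550) = 0.52589

0.526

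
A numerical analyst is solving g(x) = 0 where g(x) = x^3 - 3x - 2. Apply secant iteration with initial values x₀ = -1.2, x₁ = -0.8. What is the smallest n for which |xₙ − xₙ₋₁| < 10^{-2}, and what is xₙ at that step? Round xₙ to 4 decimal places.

n = 3, xₙ = 2.0000

g(-1.2) = -0.128000, g(-0.8) = -0.112000
x₂ = -0.800000 − (-0.112000)·(0.400000)/(0.016000) = 2.000000;  |Δ| = 2.800000
g(2.000000) = 0.000000
x₃ = 2.000000 − 0.000000·(2.800000)/(0.112000) = 2.000000;  |Δ| = 0.000000
|x₃ − x₂| = 0.000000 < 10^{-2}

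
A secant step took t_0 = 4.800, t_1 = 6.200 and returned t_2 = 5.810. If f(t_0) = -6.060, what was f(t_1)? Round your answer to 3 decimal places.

The secant line through (4.800, -6.060) and (6.200, f(t_1)) crosses zero at t_2 = 5.810.
So (4.800, -6.060), (6.200, f(t_1)), (5.810, 0) are collinear:
f(t_1) = -6.060 · (6.200 − 5.810) / (4.800 − 5.810) = -6.060 · (0.39000)/(-1.01000) = 2.34000

2.340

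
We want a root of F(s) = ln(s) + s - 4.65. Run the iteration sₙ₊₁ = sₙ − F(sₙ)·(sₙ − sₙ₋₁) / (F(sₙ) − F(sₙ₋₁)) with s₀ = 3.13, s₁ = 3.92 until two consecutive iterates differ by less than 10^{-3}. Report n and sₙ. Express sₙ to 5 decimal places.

F(3.13) = -0.3789670, F(3.92) = 0.6360917
s₂ = 3.9200000 − 0.6360917·(0.7900000)/(1.0150586) = 3.4249425;  |Δ| = 0.4950575
F(3.4249425) = 0.0060272
s₃ = 3.4249425 − 0.0060272·(-0.4950575)/(-0.6300645) = 3.4202068;  |Δ| = 0.0047357
F(3.4202068) = -0.0000922
s₄ = 3.4202068 − (-0.0000922)·(-0.0047357)/(-0.0061194) = 3.4202781;  |Δ| = 0.0000713
|s₄ − s₃| = 0.0000713 < 10^{-3}

n = 4, sₙ = 3.42028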